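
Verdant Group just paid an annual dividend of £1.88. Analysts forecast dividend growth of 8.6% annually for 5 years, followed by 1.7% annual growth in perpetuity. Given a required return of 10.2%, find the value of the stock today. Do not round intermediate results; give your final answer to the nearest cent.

D_1 = 2.04168
D_2 = 2.21726
D_3 = 2.40795
D_4 = 2.61503
D_5 = 2.83993
Terminal value at year 5: TV = D_5×(1+g_2)/(r−g_2) = 2.88820/0.085 = 33.97888
P_0 = D_1/(1+r)^1 + D_2/(1+r)^2 + D_3/(1+r)^3 + D_4/(1+r)^4 + D_5/(1+r)^5 + TV/(1+r)^5
    = 1.85270 + 1.82580 + 1.79930 + 1.77317 + 1.74743 + 20.90745 = 29.90585

£29.91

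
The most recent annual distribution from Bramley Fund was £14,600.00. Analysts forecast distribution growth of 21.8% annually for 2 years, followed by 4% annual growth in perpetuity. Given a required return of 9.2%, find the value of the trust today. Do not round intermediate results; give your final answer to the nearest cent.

D_1 = 17782.80000
D_2 = 21659.45040
Terminal value at year 2: TV = D_2×(1+g_2)/(r−g_2) = 22525.82842/0.052 = 433189.00800
P_0 = D_1/(1+r)^1 + D_2/(1+r)^2 + TV/(1+r)^2
    = 16284.61538 + 18163.60947 + 363272.18935 = 397720.41420

£397720.41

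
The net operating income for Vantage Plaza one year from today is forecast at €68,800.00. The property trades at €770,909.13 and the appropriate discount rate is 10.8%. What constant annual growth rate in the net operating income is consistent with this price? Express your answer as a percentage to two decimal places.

P = D₁/(r−g) ⇒ g = r − D₁/P = 0.108 − €68,800.00/€770,909.13 = 0.018755

1.88%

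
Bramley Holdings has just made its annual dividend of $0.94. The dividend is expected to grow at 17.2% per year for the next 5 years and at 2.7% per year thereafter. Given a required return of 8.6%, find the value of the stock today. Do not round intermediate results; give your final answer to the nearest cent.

D_1 = 1.10168
D_2 = 1.29117
D_3 = 1.51325
D_4 = 1.77353
D_5 = 2.07858
Terminal value at year 5: TV = D_5×(1+g_2)/(r−g_2) = 2.13470/0.059 = 36.18131
P_0 = D_1/(1+r)^1 + D_2/(1+r)^2 + D_3/(1+r)^3 + D_4/(1+r)^4 + D_5/(1+r)^5 + TV/(1+r)^5
    = 1.01444 + 1.09477 + 1.18147 + 1.27503 + 1.37599 + 23.95164 = 29.89333

$29.89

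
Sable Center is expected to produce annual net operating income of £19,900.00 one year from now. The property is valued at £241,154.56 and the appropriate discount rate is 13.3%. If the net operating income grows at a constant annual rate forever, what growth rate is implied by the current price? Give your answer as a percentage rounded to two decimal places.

P = D₁/(r−g) ⇒ g = r − D₁/P = 0.133 − £19,900.00/£241,154.56 = 0.050480

5.05%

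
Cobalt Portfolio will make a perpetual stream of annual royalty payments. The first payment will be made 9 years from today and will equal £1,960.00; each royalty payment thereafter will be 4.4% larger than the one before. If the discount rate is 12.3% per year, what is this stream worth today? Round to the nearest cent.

£9808.24

Value at end of year 8: C₁ / (r − g) = £1,960.00 / (0.123 − 0.044) = £24,810.1266
Discount to today: PV = £24,810.1266 / (1 + 0.123)^8 = £24,810.1266 / 2.529520 = £9,808.24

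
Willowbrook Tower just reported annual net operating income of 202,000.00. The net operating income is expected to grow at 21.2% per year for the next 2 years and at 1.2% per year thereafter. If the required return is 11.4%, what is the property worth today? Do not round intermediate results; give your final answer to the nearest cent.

2831157.25

D_1 = 244824.00000
D_2 = 296726.68800
Terminal value at year 2: TV = D_2×(1+g_2)/(r−g_2) = 300287.40826/0.102 = 2943994.19859
P_0 = D_1/(1+r)^1 + D_2/(1+r)^2 + TV/(1+r)^2
    = 219770.19749 + 239103.66190 + 2372283.39059 = 2831157.24997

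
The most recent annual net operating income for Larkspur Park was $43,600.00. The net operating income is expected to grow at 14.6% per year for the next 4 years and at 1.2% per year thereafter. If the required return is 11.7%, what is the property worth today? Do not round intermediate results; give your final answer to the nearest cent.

D_1 = 49965.60000
D_2 = 57260.57760
D_3 = 65620.62193
D_4 = 75201.23273
Terminal value at year 4: TV = D_4×(1+g_2)/(r−g_2) = 76103.64752/0.105 = 724796.64309
P_0 = D_1/(1+r)^1 + D_2/(1+r)^2 + D_3/(1+r)^3 + D_4/(1+r)^4 + TV/(1+r)^4
    = 44731.96061 + 45893.30963 + 47084.81006 + 48307.24470 + 465589.82510 = 651607.15010

$651607.15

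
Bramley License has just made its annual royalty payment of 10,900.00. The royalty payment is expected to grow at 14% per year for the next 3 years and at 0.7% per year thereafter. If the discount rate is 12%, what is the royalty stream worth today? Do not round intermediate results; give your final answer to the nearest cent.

D_1 = 12426.00000
D_2 = 14165.64000
D_3 = 16148.82960
Terminal value at year 3: TV = D_3×(1+g_2)/(r−g_2) = 16261.87141/0.113 = 143910.36644
P_0 = D_1/(1+r)^1 + D_2/(1+r)^2 + D_3/(1+r)^3 + TV/(1+r)^3
    = 11094.64286 + 11292.76148 + 11494.41793 + 102432.55628 = 136314.37856

136314.38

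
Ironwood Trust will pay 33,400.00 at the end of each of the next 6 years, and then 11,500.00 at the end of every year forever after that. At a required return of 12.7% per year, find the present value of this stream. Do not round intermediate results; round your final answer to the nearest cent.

178833.84

PV of 6-year annuity: 33,400.00 × [1 − (1+0.127)^−6] / 0.127 = 134641.12808
Perpetuity value at year 6: 11,500.00 / 0.127 = 90551.18110
PV of perpetuity: 90551.18110 / (1+0.127)^6 = 44192.70886
Total PV = 134641.12808 + 44192.70886 = 178833.83694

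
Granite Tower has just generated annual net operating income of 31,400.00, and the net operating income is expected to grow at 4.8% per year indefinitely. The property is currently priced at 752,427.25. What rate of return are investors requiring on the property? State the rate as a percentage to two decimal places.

9.17%

D₁ = 31,400.00 × 1.048 = 32,907.2000
P = D₁/(r − g) ⇒ r = D₁/P + g = 32,907.2000/752,427.25 + 0.048 = 0.043735 + 0.048 = 0.091735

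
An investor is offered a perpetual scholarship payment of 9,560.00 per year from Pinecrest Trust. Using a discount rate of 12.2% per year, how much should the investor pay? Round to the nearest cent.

78360.66

Level perpetuity: PV = C / r = 9,560.00 / 0.122 = 78,360.66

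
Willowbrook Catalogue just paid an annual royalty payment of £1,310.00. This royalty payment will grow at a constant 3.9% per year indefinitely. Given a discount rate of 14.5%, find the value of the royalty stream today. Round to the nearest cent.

£12840.47

D₁ = D₀ × (1 + g) = £1,310.00 × 1.039 = £1,361.0900
Growing perpetuity: P = D₁ / (r − g) = £1,361.0900 / (0.145 − 0.039) = £12,840.47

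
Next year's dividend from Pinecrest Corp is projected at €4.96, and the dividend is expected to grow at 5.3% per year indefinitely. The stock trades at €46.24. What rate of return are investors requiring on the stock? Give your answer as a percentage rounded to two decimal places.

P = D₁/(r − g) ⇒ r = D₁/P + g = €4.9600/€46.24 + 0.053 = 0.107266 + 0.053 = 0.160266

16.03%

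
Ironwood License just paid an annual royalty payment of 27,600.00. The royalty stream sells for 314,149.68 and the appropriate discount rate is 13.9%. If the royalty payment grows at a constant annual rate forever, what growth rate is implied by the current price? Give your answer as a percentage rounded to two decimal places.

P = D₀(1+g)/(r−g) ⇒ P(r−g) = D₀(1+g) ⇒ g(P+D₀) = P·r − D₀
g = (P·r − D₀)/(P + D₀) = (314,149.68×0.139 − 27,600.00) / (314,149.68 + 27,600.00) = 0.047013

4.70%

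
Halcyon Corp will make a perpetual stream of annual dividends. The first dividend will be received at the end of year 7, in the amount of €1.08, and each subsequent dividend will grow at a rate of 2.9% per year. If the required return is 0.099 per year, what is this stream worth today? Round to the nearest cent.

Value at end of year 6: C₁ / (r − g) = €1.08 / (0.099 − 0.029) = €15.4286
Discount to today: PV = €15.4286 / (1 + 0.099)^6 = €15.4286 / 1.761920 = €8.76

€8.76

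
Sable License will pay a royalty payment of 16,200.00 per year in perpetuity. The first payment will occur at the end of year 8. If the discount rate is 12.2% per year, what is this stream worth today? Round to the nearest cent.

Value at end of year 7: C / r = 16,200.00 / 0.122 = 132,786.8852
Discount to today: PV = 132,786.8852 / (1 + 0.122)^7 = 132,786.8852 / 2.238463 = 59,320.55

59320.55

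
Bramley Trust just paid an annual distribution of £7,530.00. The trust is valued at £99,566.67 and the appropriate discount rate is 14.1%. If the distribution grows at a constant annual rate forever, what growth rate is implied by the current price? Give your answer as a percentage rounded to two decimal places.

P = D₀(1+g)/(r−g) ⇒ P(r−g) = D₀(1+g) ⇒ g(P+D₀) = P·r − D₀
g = (P·r − D₀)/(P + D₀) = (£99,566.67×0.141 − £7,530.00) / (£99,566.67 + £7,530.00) = 0.060776

6.08%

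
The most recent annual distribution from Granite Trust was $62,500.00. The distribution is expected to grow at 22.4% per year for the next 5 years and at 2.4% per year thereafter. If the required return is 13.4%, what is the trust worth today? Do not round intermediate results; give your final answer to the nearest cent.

D_1 = 76500.00000
D_2 = 93636.00000
D_3 = 114610.46400
D_4 = 140283.20794
D_5 = 171706.64651
Terminal value at year 5: TV = D_5×(1+g_2)/(r−g_2) = 175827.60603/0.11 = 1598432.78209
P_0 = D_1/(1+r)^1 + D_2/(1+r)^2 + D_3/(1+r)^3 + D_4/(1+r)^4 + D_5/(1+r)^5 + TV/(1+r)^5
    = 67460.31746 + 72814.31091 + 78593.22447 + 84830.78197 + 91563.38372 + 852371.86295 = 1247633.88148

$1247633.88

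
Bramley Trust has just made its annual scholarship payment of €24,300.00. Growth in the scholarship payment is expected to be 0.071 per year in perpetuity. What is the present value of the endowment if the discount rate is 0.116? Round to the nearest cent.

D₁ = D₀ × (1 + g) = €24,300.00 × 1.071 = €26,025.3000
Growing perpetuity: P = D₁ / (r − g) = €26,025.3000 / (0.116 − 0.071) = €578,340.00

€578340.00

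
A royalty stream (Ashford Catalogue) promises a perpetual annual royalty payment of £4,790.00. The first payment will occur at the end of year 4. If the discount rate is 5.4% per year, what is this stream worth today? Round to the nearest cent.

Value at end of year 3: C / r = £4,790.00 / 0.054 = £88,703.7037
Discount to today: PV = £88,703.7037 / (1 + 0.054)^3 = £88,703.7037 / 1.170905 = £75,756.50

£75756.50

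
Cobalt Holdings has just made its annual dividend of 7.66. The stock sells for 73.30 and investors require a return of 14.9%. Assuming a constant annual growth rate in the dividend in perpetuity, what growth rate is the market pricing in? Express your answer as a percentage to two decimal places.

P = D₀(1+g)/(r−g) ⇒ P(r−g) = D₀(1+g) ⇒ g(P+D₀) = P·r − D₀
g = (P·r − D₀)/(P + D₀) = (73.30×0.149 − 7.66) / (73.30 + 7.66) = 0.040288

4.03%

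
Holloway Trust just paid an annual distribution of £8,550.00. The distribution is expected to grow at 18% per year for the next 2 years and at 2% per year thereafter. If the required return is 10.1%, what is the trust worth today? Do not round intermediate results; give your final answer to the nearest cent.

£142656.27

D_1 = 10089.00000
D_2 = 11905.02000
Terminal value at year 2: TV = D_2×(1+g_2)/(r−g_2) = 12143.12040/0.081 = 149915.06667
P_0 = D_1/(1+r)^1 + D_2/(1+r)^2 + TV/(1+r)^2
    = 9163.48774 + 9820.99503 + 123671.78930 = 142656.27208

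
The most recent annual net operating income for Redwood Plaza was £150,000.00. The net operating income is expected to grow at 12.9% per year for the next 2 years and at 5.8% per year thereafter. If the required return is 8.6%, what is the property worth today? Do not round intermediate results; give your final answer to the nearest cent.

£6443631.61

D_1 = 169350.00000
D_2 = 191196.15000
Terminal value at year 2: TV = D_2×(1+g_2)/(r−g_2) = 202285.52670/0.028 = 7224483.09643
P_0 = D_1/(1+r)^1 + D_2/(1+r)^2 + TV/(1+r)^2
    = 155939.22652 + 162113.61578 + 6125578.76780 = 6443631.61010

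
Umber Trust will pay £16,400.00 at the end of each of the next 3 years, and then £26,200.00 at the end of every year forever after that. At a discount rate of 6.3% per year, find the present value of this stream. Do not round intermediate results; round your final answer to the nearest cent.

£389822.22

PV of 3-year annuity: £16,400.00 × [1 − (1+0.063)^−3] / 0.063 = 43595.20825
Perpetuity value at year 3: £26,200.00 / 0.063 = 415873.01587
PV of perpetuity: 415873.01587 / (1+0.063)^3 = 346227.01246
Total PV = 43595.20825 + 346227.01246 = 389822.22070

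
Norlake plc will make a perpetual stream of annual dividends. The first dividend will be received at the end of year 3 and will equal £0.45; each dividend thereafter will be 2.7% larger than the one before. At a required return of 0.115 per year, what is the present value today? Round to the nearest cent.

Value at end of year 2: C₁ / (r − g) = £0.45 / (0.115 − 0.027) = £5.1136
Discount to today: PV = £5.1136 / (1 + 0.115)^2 = £5.1136 / 1.243225 = £4.11

£4.11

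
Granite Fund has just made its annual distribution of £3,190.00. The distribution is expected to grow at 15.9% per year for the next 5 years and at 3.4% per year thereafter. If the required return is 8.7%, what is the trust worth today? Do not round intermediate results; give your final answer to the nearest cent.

D_1 = 3697.21000
D_2 = 4285.06639
D_3 = 4966.39195
D_4 = 5756.04827
D_5 = 6671.25994
Terminal value at year 5: TV = D_5×(1+g_2)/(r−g_2) = 6898.08278/0.053 = 130152.50524
P_0 = D_1/(1+r)^1 + D_2/(1+r)^2 + D_3/(1+r)^3 + D_4/(1+r)^4 + D_5/(1+r)^5 + TV/(1+r)^5
    = 3401.29715 + 3626.59006 + 3866.80578 + 4122.93275 + 4396.02489 + 85763.95724 = 105177.60785

£105177.61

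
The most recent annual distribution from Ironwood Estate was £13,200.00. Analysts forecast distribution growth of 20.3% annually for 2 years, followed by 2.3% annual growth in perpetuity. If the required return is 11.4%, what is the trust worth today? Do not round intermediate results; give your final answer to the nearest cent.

D_1 = 15879.60000
D_2 = 19103.15880
Terminal value at year 2: TV = D_2×(1+g_2)/(r−g_2) = 19542.53145/0.091 = 214753.09288
P_0 = D_1/(1+r)^1 + D_2/(1+r)^2 + TV/(1+r)^2
    = 14254.57810 + 15393.40884 + 173048.98072 = 202696.96766

£202696.97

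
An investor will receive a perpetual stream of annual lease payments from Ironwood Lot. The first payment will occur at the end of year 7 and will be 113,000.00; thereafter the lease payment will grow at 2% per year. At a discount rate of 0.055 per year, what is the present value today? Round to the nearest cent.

Value at end of year 6: C₁ / (r − g) = 113,000.00 / (0.055 − 0.02) = 3,228,571.4286
Discount to today: PV = 3,228,571.4286 / (1 + 0.055)^6 = 3,228,571.4286 / 1.378843 = 2,341,507.98

2341507.98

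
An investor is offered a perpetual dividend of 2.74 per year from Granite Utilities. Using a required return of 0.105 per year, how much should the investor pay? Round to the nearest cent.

26.10

Level perpetuity: PV = C / r = 2.74 / 0.105 = 26.10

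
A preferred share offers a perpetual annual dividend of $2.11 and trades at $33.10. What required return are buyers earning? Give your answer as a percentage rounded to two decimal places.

6.37%

P = C/r ⇒ r = C/P = $2.11/$33.10 = 0.063746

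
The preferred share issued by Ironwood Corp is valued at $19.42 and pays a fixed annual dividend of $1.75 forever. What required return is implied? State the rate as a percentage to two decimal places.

P = C/r ⇒ r = C/P = $1.75/$19.42 = 0.090113

9.01%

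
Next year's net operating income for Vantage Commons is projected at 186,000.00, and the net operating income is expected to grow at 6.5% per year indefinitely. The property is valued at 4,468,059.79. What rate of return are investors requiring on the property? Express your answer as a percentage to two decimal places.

P = D₁/(r − g) ⇒ r = D₁/P + g = 186,000.0000/4,468,059.79 + 0.065 = 0.041629 + 0.065 = 0.106629

10.66%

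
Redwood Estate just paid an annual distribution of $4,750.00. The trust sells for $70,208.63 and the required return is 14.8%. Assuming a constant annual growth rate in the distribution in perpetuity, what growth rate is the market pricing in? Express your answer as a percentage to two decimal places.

P = D₀(1+g)/(r−g) ⇒ P(r−g) = D₀(1+g) ⇒ g(P+D₀) = P·r − D₀
g = (P·r − D₀)/(P + D₀) = ($70,208.63×0.148 − $4,750.00) / ($70,208.63 + $4,750.00) = 0.075253

7.53%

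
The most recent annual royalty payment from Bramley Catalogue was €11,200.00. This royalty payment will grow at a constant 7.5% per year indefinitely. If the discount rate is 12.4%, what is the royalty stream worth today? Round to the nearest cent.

D₁ = D₀ × (1 + g) = €11,200.00 × 1.075 = €12,040.0000
Growing perpetuity: P = D₁ / (r − g) = €12,040.0000 / (0.124 − 0.075) = €245,714.29

€245714.29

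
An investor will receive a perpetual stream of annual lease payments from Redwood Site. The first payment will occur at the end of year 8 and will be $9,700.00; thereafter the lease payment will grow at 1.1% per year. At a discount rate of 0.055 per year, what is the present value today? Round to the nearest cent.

Value at end of year 7: C₁ / (r − g) = $9,700.00 / (0.055 − 0.011) = $220,454.5455
Discount to today: PV = $220,454.5455 / (1 + 0.055)^7 = $220,454.5455 / 1.454679 = $151,548.57

$151548.57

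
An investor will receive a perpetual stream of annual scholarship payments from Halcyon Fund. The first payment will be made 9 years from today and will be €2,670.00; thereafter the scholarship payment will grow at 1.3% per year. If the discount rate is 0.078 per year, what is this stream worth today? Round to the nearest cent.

€22524.12

Value at end of year 8: C₁ / (r − g) = €2,670.00 / (0.078 − 0.013) = €41,076.9231
Discount to today: PV = €41,076.9231 / (1 + 0.078)^8 = €41,076.9231 / 1.823686 = €22,524.12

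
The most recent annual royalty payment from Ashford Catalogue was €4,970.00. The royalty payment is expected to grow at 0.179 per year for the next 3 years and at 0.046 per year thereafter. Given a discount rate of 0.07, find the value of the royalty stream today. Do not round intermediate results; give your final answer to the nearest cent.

€307938.30

D_1 = 5859.63000
D_2 = 6908.50377
D_3 = 8145.12594
Terminal value at year 3: TV = D_3×(1+g_2)/(r−g_2) = 8519.80174/0.024 = 354991.73910
P_0 = D_1/(1+r)^1 + D_2/(1+r)^2 + D_3/(1+r)^3 + TV/(1+r)^3
    = 5476.28972 + 6034.15475 + 6648.84902 + 289779.00294 = 307938.29642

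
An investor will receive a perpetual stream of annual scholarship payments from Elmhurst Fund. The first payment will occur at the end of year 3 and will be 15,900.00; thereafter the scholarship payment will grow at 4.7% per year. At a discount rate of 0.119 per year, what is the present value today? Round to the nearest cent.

Value at end of year 2: C₁ / (r − g) = 15,900.00 / (0.119 − 0.047) = 220,833.3333
Discount to today: PV = 220,833.3333 / (1 + 0.119)^2 = 220,833.3333 / 1.252161 = 176,361.77

176361.77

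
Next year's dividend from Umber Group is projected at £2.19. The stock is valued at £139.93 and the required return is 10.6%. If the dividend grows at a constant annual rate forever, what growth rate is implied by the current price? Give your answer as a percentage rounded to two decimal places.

9.03%

P = D₁/(r−g) ⇒ g = r − D₁/P = 0.106 − £2.19/£139.93 = 0.090349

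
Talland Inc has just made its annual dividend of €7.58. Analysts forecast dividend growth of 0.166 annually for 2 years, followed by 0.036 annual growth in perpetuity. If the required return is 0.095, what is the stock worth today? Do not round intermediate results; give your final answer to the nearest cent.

€167.59

D_1 = 8.83828
D_2 = 10.30543
Terminal value at year 2: TV = D_2×(1+g_2)/(r−g_2) = 10.67643/0.059 = 180.95644
P_0 = D_1/(1+r)^1 + D_2/(1+r)^2 + TV/(1+r)^2
    = 8.07149 + 8.59485 + 150.91966 = 167.58599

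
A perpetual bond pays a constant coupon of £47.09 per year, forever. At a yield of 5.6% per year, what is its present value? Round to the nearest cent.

Level perpetuity: PV = C / r = £47.09 / 0.056 = £840.89

£840.89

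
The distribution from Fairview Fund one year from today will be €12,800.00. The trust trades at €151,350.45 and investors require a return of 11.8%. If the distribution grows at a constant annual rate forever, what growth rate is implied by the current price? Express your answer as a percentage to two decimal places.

P = D₁/(r−g) ⇒ g = r − D₁/P = 0.118 − €12,800.00/€151,350.45 = 0.033428

3.34%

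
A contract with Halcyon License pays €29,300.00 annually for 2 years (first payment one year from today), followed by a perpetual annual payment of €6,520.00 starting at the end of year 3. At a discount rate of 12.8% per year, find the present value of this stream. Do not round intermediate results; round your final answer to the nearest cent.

PV of 2-year annuity: €29,300.00 × [1 − (1+0.128)^−2] / 0.128 = 49002.81676
Perpetuity value at year 2: €6,520.00 / 0.128 = 50937.50000
PV of perpetuity: 50937.50000 / (1+0.128)^2 = 40033.11893
Total PV = 49002.81676 + 40033.11893 = 89035.93569

€89035.94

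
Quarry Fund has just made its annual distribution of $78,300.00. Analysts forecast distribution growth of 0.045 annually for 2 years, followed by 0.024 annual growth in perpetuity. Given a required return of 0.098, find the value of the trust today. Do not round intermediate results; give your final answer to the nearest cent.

$1126870.68

D_1 = 81823.50000
D_2 = 85505.55750
Terminal value at year 2: TV = D_2×(1+g_2)/(r−g_2) = 87557.69088/0.074 = 1183212.03892
P_0 = D_1/(1+r)^1 + D_2/(1+r)^2 + TV/(1+r)^2
    = 74520.49180 + 70923.41888 + 981426.76942 = 1126870.68011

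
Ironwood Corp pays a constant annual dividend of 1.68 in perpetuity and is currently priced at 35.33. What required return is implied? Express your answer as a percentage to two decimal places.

P = C/r ⇒ r = C/P = 1.68/35.33 = 0.047552

4.76%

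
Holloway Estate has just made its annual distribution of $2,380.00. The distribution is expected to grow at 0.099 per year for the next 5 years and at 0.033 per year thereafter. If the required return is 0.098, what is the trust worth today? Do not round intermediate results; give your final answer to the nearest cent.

$49928.80

D_1 = 2615.62000
D_2 = 2874.56638
D_3 = 3159.14845
D_4 = 3471.90415
D_5 = 3815.62266
Terminal value at year 5: TV = D_5×(1+g_2)/(r−g_2) = 3941.53821/0.065 = 60639.04933
P_0 = D_1/(1+r)^1 + D_2/(1+r)^2 + D_3/(1+r)^3 + D_4/(1+r)^4 + D_5/(1+r)^5 + TV/(1+r)^5
    = 2382.16758 + 2384.33713 + 2386.50866 + 2388.68216 + 2390.85765 + 37996.24536 = 49928.79853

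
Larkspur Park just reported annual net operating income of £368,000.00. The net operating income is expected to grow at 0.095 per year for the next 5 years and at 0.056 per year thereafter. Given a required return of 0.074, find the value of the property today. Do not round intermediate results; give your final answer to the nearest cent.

D_1 = 402960.00000
D_2 = 441241.20000
D_3 = 483159.11400
D_4 = 529059.22983
D_5 = 579319.85666
Terminal value at year 5: TV = D_5×(1+g_2)/(r−g_2) = 611761.76864/0.018 = 33986764.92428
P_0 = D_1/(1+r)^1 + D_2/(1+r)^2 + D_3/(1+r)^3 + D_4/(1+r)^4 + D_5/(1+r)^5 + TV/(1+r)^5
    = 375195.53073 + 382531.75619 + 390011.42740 + 397637.34916 + 405412.38113 + 23784193.02626 = 25734981.47086

£25734981.47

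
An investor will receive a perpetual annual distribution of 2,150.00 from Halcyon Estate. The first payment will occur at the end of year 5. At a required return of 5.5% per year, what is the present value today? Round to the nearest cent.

Value at end of year 4: C / r = 2,150.00 / 0.055 = 39,090.9091
Discount to today: PV = 39,090.9091 / (1 + 0.055)^4 = 39,090.9091 / 1.238825 = 31,554.84

31554.84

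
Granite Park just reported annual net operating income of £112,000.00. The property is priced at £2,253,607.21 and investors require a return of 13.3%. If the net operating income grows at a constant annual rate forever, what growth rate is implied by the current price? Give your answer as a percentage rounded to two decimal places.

P = D₀(1+g)/(r−g) ⇒ P(r−g) = D₀(1+g) ⇒ g(P+D₀) = P·r − D₀
g = (P·r − D₀)/(P + D₀) = (£2,253,607.21×0.133 − £112,000.00) / (£2,253,607.21 + £112,000.00) = 0.079358

7.94%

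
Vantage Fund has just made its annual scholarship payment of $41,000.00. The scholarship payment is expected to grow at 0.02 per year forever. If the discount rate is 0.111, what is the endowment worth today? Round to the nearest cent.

D₁ = D₀ × (1 + g) = $41,000.00 × 1.02 = $41,820.0000
Growing perpetuity: P = D₁ / (r − g) = $41,820.0000 / (0.111 − 0.02) = $459,560.44

$459560.44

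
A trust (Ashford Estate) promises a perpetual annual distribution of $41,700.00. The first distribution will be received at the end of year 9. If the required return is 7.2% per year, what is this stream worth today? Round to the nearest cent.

Value at end of year 8: C / r = $41,700.00 / 0.072 = $579,166.6667
Discount to today: PV = $579,166.6667 / (1 + 0.072)^8 = $579,166.6667 / 1.744047 = $332,081.95

$332081.95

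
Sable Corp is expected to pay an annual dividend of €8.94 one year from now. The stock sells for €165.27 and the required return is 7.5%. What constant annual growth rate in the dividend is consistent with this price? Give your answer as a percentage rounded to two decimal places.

2.09%

P = D₁/(r−g) ⇒ g = r − D₁/P = 0.075 − €8.94/€165.27 = 0.020907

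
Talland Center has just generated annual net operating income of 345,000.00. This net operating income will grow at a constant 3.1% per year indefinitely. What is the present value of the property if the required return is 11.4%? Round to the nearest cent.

D₁ = D₀ × (1 + g) = 345,000.00 × 1.031 = 355,695.0000
Growing perpetuity: P = D₁ / (r − g) = 355,695.0000 / (0.114 − 0.031) = 4,285,481.93

4285481.93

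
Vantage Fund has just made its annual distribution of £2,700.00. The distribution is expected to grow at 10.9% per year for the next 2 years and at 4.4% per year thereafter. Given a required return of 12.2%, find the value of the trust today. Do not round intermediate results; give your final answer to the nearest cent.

D_1 = 2994.30000
D_2 = 3320.67870
Terminal value at year 2: TV = D_2×(1+g_2)/(r−g_2) = 3466.78856/0.078 = 44446.00722
P_0 = D_1/(1+r)^1 + D_2/(1+r)^2 + TV/(1+r)^2
    = 2668.71658 + 2637.79562 + 35305.87982 = 40612.39202

£40612.39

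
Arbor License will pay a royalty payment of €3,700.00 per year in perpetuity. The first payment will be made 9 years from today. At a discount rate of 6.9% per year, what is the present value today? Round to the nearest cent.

€31443.51

Value at end of year 8: C / r = €3,700.00 / 0.069 = €53,623.1884
Discount to today: PV = €53,623.1884 / (1 + 0.069)^8 = €53,623.1884 / 1.705382 = €31,443.51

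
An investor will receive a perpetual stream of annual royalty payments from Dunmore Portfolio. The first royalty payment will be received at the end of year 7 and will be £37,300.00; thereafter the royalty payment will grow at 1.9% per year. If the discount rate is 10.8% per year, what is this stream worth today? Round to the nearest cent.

£226506.29

Value at end of year 6: C₁ / (r − g) = £37,300.00 / (0.108 − 0.019) = £419,101.1236
Discount to today: PV = £419,101.1236 / (1 + 0.108)^6 = £419,101.1236 / 1.850285 = £226,506.29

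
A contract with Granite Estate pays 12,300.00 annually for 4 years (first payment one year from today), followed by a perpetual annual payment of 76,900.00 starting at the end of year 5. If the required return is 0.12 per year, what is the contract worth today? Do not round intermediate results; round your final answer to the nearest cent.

444620.57

PV of 4-year annuity: 12,300.00 × [1 − (1+0.12)^−4] / 0.12 = 37359.39696
Perpetuity value at year 4: 76,900.00 / 0.12 = 640833.33333
PV of perpetuity: 640833.33333 / (1+0.12)^4 = 407261.16858
Total PV = 37359.39696 + 407261.16858 = 444620.56554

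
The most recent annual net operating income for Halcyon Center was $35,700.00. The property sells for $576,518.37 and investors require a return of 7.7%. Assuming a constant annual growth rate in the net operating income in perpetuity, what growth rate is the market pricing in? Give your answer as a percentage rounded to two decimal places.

P = D₀(1+g)/(r−g) ⇒ P(r−g) = D₀(1+g) ⇒ g(P+D₀) = P·r − D₀
g = (P·r − D₀)/(P + D₀) = ($576,518.37×0.077 − $35,700.00) / ($576,518.37 + $35,700.00) = 0.014197

1.42%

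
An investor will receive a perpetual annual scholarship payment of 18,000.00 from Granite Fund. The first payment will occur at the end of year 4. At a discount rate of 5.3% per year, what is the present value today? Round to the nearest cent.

290878.43

Value at end of year 3: C / r = 18,000.00 / 0.053 = 339,622.6415
Discount to today: PV = 339,622.6415 / (1 + 0.053)^3 = 339,622.6415 / 1.167576 = 290,878.43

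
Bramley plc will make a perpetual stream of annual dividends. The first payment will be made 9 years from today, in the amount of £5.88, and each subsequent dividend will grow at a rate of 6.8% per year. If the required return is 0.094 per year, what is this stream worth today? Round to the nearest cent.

£110.22

Value at end of year 8: C₁ / (r − g) = £5.88 / (0.094 − 0.068) = £226.1538
Discount to today: PV = £226.1538 / (1 + 0.094)^8 = £226.1538 / 2.051817 = £110.22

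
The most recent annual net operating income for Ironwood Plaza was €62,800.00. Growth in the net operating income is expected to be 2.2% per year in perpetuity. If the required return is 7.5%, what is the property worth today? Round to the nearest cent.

D₁ = D₀ × (1 + g) = €62,800.00 × 1.022 = €64,181.6000
Growing perpetuity: P = D₁ / (r − g) = €64,181.6000 / (0.075 − 0.022) = €1,210,973.58

€1210973.58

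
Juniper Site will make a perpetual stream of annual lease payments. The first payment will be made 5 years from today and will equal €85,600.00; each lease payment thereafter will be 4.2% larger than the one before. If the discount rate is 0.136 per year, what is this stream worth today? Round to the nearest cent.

Value at end of year 4: C₁ / (r − g) = €85,600.00 / (0.136 − 0.042) = €910,638.2979
Discount to today: PV = €910,638.2979 / (1 + 0.136)^4 = €910,638.2979 / 1.665380 = €546,805.14

€546805.14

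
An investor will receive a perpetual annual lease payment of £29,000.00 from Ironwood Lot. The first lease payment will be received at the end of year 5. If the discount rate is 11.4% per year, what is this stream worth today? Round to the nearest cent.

£165178.07

Value at end of year 4: C / r = £29,000.00 / 0.114 = £254,385.9649
Discount to today: PV = £254,385.9649 / (1 + 0.114)^4 = £254,385.9649 / 1.540071 = £165,178.07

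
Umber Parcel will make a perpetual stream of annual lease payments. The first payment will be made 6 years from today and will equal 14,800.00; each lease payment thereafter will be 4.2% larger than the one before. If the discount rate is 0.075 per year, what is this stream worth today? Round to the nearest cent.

Value at end of year 5: C₁ / (r − g) = 14,800.00 / (0.075 − 0.042) = 448,484.8485
Discount to today: PV = 448,484.8485 / (1 + 0.075)^5 = 448,484.8485 / 1.435629 = 312,395.99

312395.99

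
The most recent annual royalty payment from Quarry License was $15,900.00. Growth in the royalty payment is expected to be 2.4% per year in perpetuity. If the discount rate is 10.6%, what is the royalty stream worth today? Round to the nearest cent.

D₁ = D₀ × (1 + g) = $15,900.00 × 1.024 = $16,281.6000
Growing perpetuity: P = D₁ / (r − g) = $16,281.6000 / (0.106 − 0.024) = $198,556.10

$198556.10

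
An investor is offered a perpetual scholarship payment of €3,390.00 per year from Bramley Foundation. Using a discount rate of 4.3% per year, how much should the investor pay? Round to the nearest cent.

Level perpetuity: PV = C / r = €3,390.00 / 0.043 = €78,837.21

€78837.21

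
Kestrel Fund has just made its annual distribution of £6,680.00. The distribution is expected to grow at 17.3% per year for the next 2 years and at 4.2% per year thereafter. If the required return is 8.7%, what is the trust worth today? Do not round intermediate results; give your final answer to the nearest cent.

D_1 = 7835.64000
D_2 = 9191.20572
Terminal value at year 2: TV = D_2×(1+g_2)/(r−g_2) = 9577.23636/0.045 = 212827.47467
P_0 = D_1/(1+r)^1 + D_2/(1+r)^2 + TV/(1+r)^2
    = 7208.50046 + 7778.81420 + 180122.76445 = 195110.07912

£195110.08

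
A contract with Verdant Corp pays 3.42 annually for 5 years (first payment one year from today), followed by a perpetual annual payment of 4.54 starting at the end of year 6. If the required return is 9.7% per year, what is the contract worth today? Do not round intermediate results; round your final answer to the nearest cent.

PV of 5-year annuity: 3.42 × [1 − (1+0.097)^−5] / 0.097 = 13.06447
Perpetuity value at year 5: 4.54 / 0.097 = 46.80412
PV of perpetuity: 46.80412 / (1+0.097)^5 = 29.46124
Total PV = 13.06447 + 29.46124 = 42.52570

42.53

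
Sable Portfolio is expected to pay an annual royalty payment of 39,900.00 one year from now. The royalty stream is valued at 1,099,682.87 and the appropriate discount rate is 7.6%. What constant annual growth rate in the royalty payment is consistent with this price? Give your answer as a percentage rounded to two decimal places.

3.97%

P = D₁/(r−g) ⇒ g = r − D₁/P = 0.076 − 39,900.00/1,099,682.87 = 0.039717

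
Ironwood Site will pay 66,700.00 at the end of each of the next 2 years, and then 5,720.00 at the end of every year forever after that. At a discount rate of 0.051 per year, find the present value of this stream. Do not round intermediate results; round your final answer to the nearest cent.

PV of 2-year annuity: 66,700.00 × [1 − (1+0.051)^−2] / 0.051 = 123847.16291
Perpetuity value at year 2: 5,720.00 / 0.051 = 112156.86275
PV of perpetuity: 112156.86275 / (1+0.051)^2 = 101536.08656
Total PV = 123847.16291 + 101536.08656 = 225383.24947

225383.25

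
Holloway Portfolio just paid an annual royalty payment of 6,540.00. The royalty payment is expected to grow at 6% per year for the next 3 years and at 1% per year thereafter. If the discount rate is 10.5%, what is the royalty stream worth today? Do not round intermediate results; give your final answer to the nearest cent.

D_1 = 6932.40000
D_2 = 7348.34400
D_3 = 7789.24464
Terminal value at year 3: TV = D_3×(1+g_2)/(r−g_2) = 7867.13709/0.095 = 82811.96933
P_0 = D_1/(1+r)^1 + D_2/(1+r)^2 + D_3/(1+r)^3 + TV/(1+r)^3
    = 6273.66516 + 6018.17653 + 5773.09242 + 61377.08783 = 79442.02194

79442.02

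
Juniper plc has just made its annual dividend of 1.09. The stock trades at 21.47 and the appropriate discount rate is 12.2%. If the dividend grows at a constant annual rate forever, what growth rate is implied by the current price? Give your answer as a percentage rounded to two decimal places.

P = D₀(1+g)/(r−g) ⇒ P(r−g) = D₀(1+g) ⇒ g(P+D₀) = P·r − D₀
g = (P·r − D₀)/(P + D₀) = (21.47×0.122 − 1.09) / (21.47 + 1.09) = 0.067790

6.78%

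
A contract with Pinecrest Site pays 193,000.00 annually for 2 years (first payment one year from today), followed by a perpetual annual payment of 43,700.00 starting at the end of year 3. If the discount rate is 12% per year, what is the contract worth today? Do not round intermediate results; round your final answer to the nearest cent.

616491.28

PV of 2-year annuity: 193,000.00 × [1 − (1+0.12)^−2] / 0.12 = 326179.84694
Perpetuity value at year 2: 43,700.00 / 0.12 = 364166.66667
PV of perpetuity: 364166.66667 / (1+0.12)^2 = 290311.43707
Total PV = 326179.84694 + 290311.43707 = 616491.28401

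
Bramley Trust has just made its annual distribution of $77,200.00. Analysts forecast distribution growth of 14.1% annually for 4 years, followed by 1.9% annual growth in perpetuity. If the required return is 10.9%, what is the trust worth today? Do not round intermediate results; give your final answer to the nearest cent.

$1311139.90

D_1 = 88085.20000
D_2 = 100505.21320
D_3 = 114676.44826
D_4 = 130845.82747
Terminal value at year 4: TV = D_4×(1+g_2)/(r−g_2) = 133331.89819/0.09 = 1481465.53542
P_0 = D_1/(1+r)^1 + D_2/(1+r)^2 + D_3/(1+r)^3 + D_4/(1+r)^4 + TV/(1+r)^4
    = 79427.59243 + 81719.46164 + 84077.46234 + 86503.50273 + 979411.88088 = 1311139.90001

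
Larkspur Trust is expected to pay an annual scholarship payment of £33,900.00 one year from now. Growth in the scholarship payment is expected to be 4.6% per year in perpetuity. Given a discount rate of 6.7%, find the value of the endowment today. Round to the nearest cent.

Growing perpetuity: P = D₁ / (r − g) = £33,900.0000 / (0.067 − 0.046) = £1,614,285.71

£1614285.71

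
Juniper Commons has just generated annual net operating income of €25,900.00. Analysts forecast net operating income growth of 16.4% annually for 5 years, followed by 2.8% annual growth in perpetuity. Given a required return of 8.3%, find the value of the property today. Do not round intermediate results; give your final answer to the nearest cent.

D_1 = 30147.60000
D_2 = 35091.80640
D_3 = 40846.86265
D_4 = 47545.74812
D_5 = 55343.25082
Terminal value at year 5: TV = D_5×(1+g_2)/(r−g_2) = 56892.86184/0.055 = 1034415.66981
P_0 = D_1/(1+r)^1 + D_2/(1+r)^2 + D_3/(1+r)^3 + D_4/(1+r)^4 + D_5/(1+r)^5 + TV/(1+r)^5
    = 27837.11911 + 29919.11971 + 32156.83781 + 34561.91986 + 37146.88339 + 694309.02053 = 855930.90042

€855930.90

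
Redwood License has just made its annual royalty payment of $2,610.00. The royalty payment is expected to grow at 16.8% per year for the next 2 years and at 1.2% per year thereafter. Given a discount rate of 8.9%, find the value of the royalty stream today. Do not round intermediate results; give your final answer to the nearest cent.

D_1 = 3048.48000
D_2 = 3560.62464
Terminal value at year 2: TV = D_2×(1+g_2)/(r−g_2) = 3603.35214/0.077 = 46796.78098
P_0 = D_1/(1+r)^1 + D_2/(1+r)^2 + TV/(1+r)^2
    = 2799.33884 + 3002.41301 + 39460.28528 = 45262.03714

$45262.04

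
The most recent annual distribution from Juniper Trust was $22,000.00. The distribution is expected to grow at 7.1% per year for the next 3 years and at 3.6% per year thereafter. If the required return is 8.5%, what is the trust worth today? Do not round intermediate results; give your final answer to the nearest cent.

D_1 = 23562.00000
D_2 = 25234.90200
D_3 = 27026.58004
Terminal value at year 3: TV = D_3×(1+g_2)/(r−g_2) = 27999.53692/0.049 = 571419.12089
P_0 = D_1/(1+r)^1 + D_2/(1+r)^2 + D_3/(1+r)^3 + TV/(1+r)^3
    = 21716.12903 + 21435.92092 + 21159.32839 + 447368.65734 = 511680.03568

$511680.04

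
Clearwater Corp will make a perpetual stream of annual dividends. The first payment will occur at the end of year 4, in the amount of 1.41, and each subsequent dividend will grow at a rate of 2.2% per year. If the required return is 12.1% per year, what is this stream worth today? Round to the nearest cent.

10.11

Value at end of year 3: C₁ / (r − g) = 1.41 / (0.121 − 0.022) = 14.2424
Discount to today: PV = 14.2424 / (1 + 0.121)^3 = 14.2424 / 1.408695 = 10.11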